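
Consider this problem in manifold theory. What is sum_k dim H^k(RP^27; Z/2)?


H^k(RP^27; Z/2) = Z/2 for each 0 <= k <= 27.
Total dimension = 27 + 1 = 28

28


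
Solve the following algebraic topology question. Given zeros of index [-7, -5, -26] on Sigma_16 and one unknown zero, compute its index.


Poincare-Hopf: sum of indices = chi(M).
chi(Sigma_16) = 2 - 2*16 = -30.
Sum of known indices = -38.
x = chi - (sum known) = -30 - (-38) = 8

8


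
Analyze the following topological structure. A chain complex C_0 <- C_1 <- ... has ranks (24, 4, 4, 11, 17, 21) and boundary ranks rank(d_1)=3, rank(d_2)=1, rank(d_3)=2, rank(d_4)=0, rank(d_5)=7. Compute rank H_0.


rank H_k = rank(ker d_k) - rank(im d_{k+1}).
rank(ker d_0) = rank(C_0) - rank(d_0) = 24 - 0 = 24.
rank(im d_{0+1}) = 3.
rank H_0 = 24 - 3 = 21

21


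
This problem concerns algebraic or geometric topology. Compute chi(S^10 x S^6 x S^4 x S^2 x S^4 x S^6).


chi is multiplicative: chi(X x Y) = chi(X) chi(Y).
Each even-dim sphere has chi = 2. There are 6 factors.
chi = 2^6 = 64

64


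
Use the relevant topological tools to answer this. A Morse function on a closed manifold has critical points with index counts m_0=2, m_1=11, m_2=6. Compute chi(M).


Morse theory: chi(M) = sum_k (-1)^k m_k where m_k = #(index-k critical points).
= (2) + (-11) + (6) = -3

-3


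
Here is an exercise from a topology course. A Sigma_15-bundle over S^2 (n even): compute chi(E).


chi(S^2) = 2 (n even), chi(Sigma_15) = 2 - 2*15 = -28.
chi(E) = 2 * (-28) = -56

-56


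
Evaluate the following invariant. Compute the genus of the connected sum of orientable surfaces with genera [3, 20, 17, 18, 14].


Genus is additive under connected sum of orientable surfaces.
g = 3 + 20 + 17 + 18 + 14 = 72

72


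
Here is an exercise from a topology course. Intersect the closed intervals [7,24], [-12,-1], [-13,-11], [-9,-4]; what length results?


Intersection = [max(a_i), min(b_i)] = [7, -11].
Since 7 > -11, the intersection is empty.
Length = 0

0


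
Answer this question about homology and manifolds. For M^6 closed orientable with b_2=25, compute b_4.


Poincare duality for closed orientable n-manifolds: b_k = b_{n-k}.
Here n = 6, so b_4 = b_2 = 25

25


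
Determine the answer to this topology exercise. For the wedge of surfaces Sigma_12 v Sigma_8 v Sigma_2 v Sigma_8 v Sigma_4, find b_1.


For a wedge X v Y: reduced H_k(X v Y) = H_k(X) + H_k(Y).
Each Sigma_g contributes b_1 = 2g.
b_1 = 24 + 16 + 4 + 16 + 8 = 68

68


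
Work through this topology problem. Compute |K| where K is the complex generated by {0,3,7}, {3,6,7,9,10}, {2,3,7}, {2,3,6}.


Each maximal simplex on m vertices has 2^m - 1 nonempty faces.
Take the union (dedupe shared faces).
Total distinct faces = 41

41


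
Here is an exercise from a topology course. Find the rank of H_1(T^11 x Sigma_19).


pi_1(A x B) = pi_1(A) x pi_1(B); rank of abelianization = b_1.
b_1(T^11) = 11, b_1(Sigma_19) = 2*19 = 38.
b_1(product) = 11 + 38 = 49

49


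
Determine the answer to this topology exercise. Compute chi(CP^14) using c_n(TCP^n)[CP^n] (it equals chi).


For any closed oriented manifold, <e(TM),[M]> = chi(M).
chi(CP^14) = 14+1 = 15

15


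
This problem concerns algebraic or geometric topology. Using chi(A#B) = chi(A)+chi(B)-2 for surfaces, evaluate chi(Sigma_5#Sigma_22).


chi(Sigma_5) = 2 - 2*5 = -8
chi(Sigma_22) = 2 - 2*22 = -42
For surfaces: chi(A#B) = chi(A) + chi(B) - 2.
chi = -8 + -42 - 2 = -52

-52


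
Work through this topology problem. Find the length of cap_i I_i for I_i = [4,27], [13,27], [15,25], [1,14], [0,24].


Intersection = [max(a_i), min(b_i)] = [15, 14].
Since 15 > 14, the intersection is empty.
Length = 0

0


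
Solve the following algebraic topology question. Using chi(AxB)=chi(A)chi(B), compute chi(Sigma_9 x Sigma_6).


chi(Sigma_9) = 2 - 2*9 = -16
chi(Sigma_6) = 2 - 2*6 = -10
chi(product) = (-16) * (-10) = 160

160


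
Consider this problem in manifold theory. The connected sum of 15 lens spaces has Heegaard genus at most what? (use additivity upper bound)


Heegaard genus satisfies g(A#B) <= g(A) + g(B).
Each lens space has g = 1.
Upper bound: 15 * 1 = 15

15


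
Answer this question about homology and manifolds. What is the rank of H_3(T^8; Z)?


By the Kunneth formula, b_k(T^n) = C(n,k).
b_3(T^8) = C(8,3).
C(8,3) = 8!/(3!*5!) = 56

56


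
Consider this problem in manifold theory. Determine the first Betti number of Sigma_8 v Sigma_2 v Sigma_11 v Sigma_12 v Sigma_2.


For a wedge X v Y: reduced H_k(X v Y) = H_k(X) + H_k(Y).
Each Sigma_g contributes b_1 = 2g.
b_1 = 16 + 4 + 22 + 24 + 4 = 70

70


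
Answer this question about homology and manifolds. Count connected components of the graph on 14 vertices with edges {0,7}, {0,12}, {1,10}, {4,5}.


Run DFS/union-find over 14 vertices.
V = 14, E = 4.
Number of components = 10

10


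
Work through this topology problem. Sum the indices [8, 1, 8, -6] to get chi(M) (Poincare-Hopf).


Poincare-Hopf: chi(M) = sum of indices of zeros.
chi = (8) + (1) + (8) + (-6) = 11

11


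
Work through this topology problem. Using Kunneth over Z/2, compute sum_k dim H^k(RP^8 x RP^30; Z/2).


dim H^*(RP^n; Z/2) = n+1 (one Z/2 in each degree 0..n).
Total Betti number is multiplicative.
Total = (8+1) * (30+1) = 9 * 31 = 279

279


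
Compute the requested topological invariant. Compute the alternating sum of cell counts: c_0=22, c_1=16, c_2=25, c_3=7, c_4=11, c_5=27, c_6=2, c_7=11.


chi = sum_k (-1)^k c_k.
= (-1)^0*22 + (-1)^1*16 + (-1)^2*25 + (-1)^3*7 + (-1)^4*11 + (-1)^5*27 + (-1)^6*2 + (-1)^7*11
= (22) + (-16) + (25) + (-7) + (11) + (-27) + (2) + (-11)
= -1

-1


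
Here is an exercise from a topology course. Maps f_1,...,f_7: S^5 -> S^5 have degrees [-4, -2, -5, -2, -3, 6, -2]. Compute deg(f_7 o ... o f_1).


Degree is multiplicative: deg(composition) = product of degrees.
= (-4) * (-2) * (-5) * (-2) * (-3) * (6) * (-2) = 2880

2880


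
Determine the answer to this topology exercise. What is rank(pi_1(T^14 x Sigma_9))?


pi_1(A x B) = pi_1(A) x pi_1(B); rank of abelianization = b_1.
b_1(T^14) = 14, b_1(Sigma_9) = 2*9 = 18.
b_1(product) = 14 + 18 = 32

32


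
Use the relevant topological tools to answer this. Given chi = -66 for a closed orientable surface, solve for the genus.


chi = 2 - 2g for closed orientable surfaces.
-66 = 2 - 2g
2g = 2 - (-66) = 68
g = 34

34


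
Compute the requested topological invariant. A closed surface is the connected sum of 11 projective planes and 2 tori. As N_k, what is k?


Since a >= 1, the sum is non-orientable; each T^2 can be replaced by RP^2 # RP^2 (since T^2#RP^2 = 3RP^2).
Total crosscaps k = 11 + 2*2 = 15.
Check via chi: chi = 11*1 + 2*0 - (11+2-1)*2 = -13 = 2 - k = -13. Consistent.

15


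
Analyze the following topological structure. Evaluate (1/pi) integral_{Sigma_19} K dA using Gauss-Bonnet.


Gauss-Bonnet: integral K dA = 2*pi*chi(M).
chi(Sigma_19) = 2 - 2*19 = -36.
(integral K dA)/pi = 2*chi = 2*(-36) = -72

-72


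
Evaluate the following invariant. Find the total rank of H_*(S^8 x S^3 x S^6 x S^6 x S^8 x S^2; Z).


Total Betti number is multiplicative under products.
Each S^d (d>=1) has total Betti number 2.
There are 6 sphere factors.
Total = 2^6 = 64

64


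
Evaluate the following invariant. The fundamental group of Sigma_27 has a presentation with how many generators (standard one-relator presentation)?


Standard presentation: pi_1(Sigma_g) = <a_1,b_1,...,a_g,b_g | [a_1,b_1]...[a_g,b_g] = 1>.
Number of generators = 2g = 2*27 = 54

54


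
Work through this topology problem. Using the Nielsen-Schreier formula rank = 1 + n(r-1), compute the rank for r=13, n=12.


Nielsen-Schreier: an index-n subgroup of F_r is free of rank 1 + n(r-1).
Equivalently: chi(cover) = n*chi(base); chi(vee_r S^1) = 1 - 13 = -12.
chi(E) = 12*(-12) = -144; rank = 1 - chi(E) = 1 - (-144) = 145.
rank = 1 + 12*(13-1) = 1 + 144 = 145

145


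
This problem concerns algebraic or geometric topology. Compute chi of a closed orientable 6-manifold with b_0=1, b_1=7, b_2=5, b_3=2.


By Poincare duality b_k = b_{6-k}, so full Betti numbers: b_0=1, b_1=7, b_2=5, b_3=2, b_4=5, b_5=7, b_6=1.
chi = sum (-1)^k b_k = -4

-4


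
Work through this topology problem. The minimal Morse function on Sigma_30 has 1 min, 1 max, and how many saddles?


A perfect Morse function has m_k = b_k.
For Sigma_30: b_0=1, b_1=2g=60, b_2=1.
Saddles m_1 = 2g = 60

60


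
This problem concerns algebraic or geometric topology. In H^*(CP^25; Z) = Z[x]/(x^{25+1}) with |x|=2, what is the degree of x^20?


|x| = 2 in H^*(CP^n).
|x^20| = 20 * |x| = 20 * 2 = 40

40


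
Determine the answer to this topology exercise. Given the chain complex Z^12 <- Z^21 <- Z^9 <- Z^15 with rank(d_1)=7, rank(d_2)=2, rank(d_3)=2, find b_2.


rank H_k = rank(ker d_k) - rank(im d_{k+1}).
rank(ker d_2) = rank(C_2) - rank(d_2) = 9 - 2 = 7.
rank(im d_{2+1}) = 2.
rank H_2 = 7 - 2 = 5

5


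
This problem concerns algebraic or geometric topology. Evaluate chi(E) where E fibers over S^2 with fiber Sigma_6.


chi(S^2) = 2 (n even), chi(Sigma_6) = 2 - 2*6 = -10.
chi(E) = 2 * (-10) = -20

-20


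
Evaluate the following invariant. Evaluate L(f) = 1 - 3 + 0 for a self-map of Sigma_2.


L(f) = tr(f_0*) - tr(f_1*) + tr(f_2*).
= 1 - (3) + (0)
= -2

-2


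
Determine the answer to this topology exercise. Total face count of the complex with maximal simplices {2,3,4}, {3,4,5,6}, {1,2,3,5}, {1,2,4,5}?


Each maximal simplex on m vertices has 2^m - 1 nonempty faces.
Take the union (dedupe shared faces).
Total distinct faces = 34

34


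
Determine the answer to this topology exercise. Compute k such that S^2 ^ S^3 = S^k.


S^m ^ S^n = S^{m+n}.
k = 2 + 3 = 5

5


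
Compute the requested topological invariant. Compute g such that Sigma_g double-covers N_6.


chi(N_6) = 2 - 6 = -4.
Double cover: chi(Sigma_g) = 2 * chi(N_6) = 2*(-4) = -8.
2 - 2g = -8, so g = (2 - (-8))/2 = 10/2 = 5

5


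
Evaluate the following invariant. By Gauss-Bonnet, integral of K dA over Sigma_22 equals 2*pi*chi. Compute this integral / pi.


Gauss-Bonnet: integral K dA = 2*pi*chi(M).
chi(Sigma_22) = 2 - 2*22 = -42.
(integral K dA)/pi = 2*chi = 2*(-42) = -84

-84


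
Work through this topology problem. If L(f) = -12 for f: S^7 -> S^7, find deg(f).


L(f) = 1 + (-1)^7 deg(f) on S^7.
-12 = 1 + (-1)^7 * deg(f)
(-1)^7 * deg(f) = -13
deg(f) = 13

13


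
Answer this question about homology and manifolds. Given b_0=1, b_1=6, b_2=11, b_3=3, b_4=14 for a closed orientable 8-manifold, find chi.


By Poincare duality b_k = b_{8-k}, so full Betti numbers: b_0=1, b_1=6, b_2=11, b_3=3, b_4=14, b_5=3, b_6=11, b_7=6, b_8=1.
chi = sum (-1)^k b_k = 20

20


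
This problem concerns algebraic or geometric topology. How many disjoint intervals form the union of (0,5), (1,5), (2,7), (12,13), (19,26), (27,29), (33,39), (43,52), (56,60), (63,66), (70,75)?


Sort and merge overlapping open intervals.
Merged: (0,7), (12,13), (19,26), (27,29), (33,39), (43,52), (56,60), (63,66), (70,75).
Number of components = 9

9


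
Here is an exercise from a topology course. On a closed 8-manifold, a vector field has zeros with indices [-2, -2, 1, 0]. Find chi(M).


Poincare-Hopf: chi(M) = sum of indices of zeros.
chi = (-2) + (-2) + (1) + (0) = -3

-3


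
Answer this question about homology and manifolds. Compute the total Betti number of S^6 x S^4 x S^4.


Total Betti number is multiplicative under products.
Each S^d (d>=1) has total Betti number 2.
There are 3 sphere factors.
Total = 2^3 = 8

8


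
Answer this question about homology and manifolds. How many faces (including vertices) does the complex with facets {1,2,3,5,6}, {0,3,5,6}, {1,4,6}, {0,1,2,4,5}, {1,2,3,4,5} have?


Each maximal simplex on m vertices has 2^m - 1 nonempty faces.
Take the union (dedupe shared faces).
Total distinct faces = 71

71


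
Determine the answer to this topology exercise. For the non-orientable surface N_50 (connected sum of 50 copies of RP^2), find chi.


For a non-orientable closed surface with k crosscaps: chi = 2 - k.
Here k = 50.
chi = 2 - 50 = -48

-48


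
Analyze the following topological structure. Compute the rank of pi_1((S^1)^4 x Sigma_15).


pi_1(A x B) = pi_1(A) x pi_1(B); rank of abelianization = b_1.
b_1(T^4) = 4, b_1(Sigma_15) = 2*15 = 30.
b_1(product) = 4 + 30 = 34

34


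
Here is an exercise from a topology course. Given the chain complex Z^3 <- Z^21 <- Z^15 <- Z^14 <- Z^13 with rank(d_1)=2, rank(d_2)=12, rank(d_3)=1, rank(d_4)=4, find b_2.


rank H_k = rank(ker d_k) - rank(im d_{k+1}).
rank(ker d_2) = rank(C_2) - rank(d_2) = 15 - 12 = 3.
rank(im d_{2+1}) = 1.
rank H_2 = 3 - 1 = 2

2


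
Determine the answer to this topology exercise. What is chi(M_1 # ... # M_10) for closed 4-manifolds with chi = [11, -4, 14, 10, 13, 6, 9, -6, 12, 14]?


For n-manifolds: chi(A#B) = chi(A) + chi(B) - chi(S^4).
chi(S^4) = 1 + (-1)^4 = 2.
chi(#) = (sum chi_i) - (10-1)*chi(S^4) = 79 - 9*2 = 61

61


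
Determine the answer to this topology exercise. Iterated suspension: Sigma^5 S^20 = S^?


Each suspension raises dimension by 1: Sigma S^n = S^{n+1}.
Sigma^5 S^20 = S^{20+5} = S^25

25


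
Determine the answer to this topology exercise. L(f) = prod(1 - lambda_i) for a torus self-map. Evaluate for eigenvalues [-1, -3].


For a torus self-map: L(f) = det(I - A) where A acts on H_1.
L(f) = (1--1) * (1--3) = 2 * 4 = 8

8


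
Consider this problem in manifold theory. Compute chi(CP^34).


CP^34 has one cell in each even dimension 0, 2, ..., 2*34 (34+1 cells total).
All cells are even-dimensional, so chi = number of cells.
chi = 34 + 1 = 35

35


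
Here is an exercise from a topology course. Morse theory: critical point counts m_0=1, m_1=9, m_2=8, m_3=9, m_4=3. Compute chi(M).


Morse theory: chi(M) = sum_k (-1)^k m_k where m_k = #(index-k critical points).
= (1) + (-9) + (8) + (-9) + (3) = -6

-6


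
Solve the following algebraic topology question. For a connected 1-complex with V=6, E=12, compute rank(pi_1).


For a connected graph: rank(pi_1) = b_1 = E - V + 1 = 1 - chi.
chi = V - E = 6 - 12 = -6.
rank = 1 - (-6) = 12 - 6 + 1 = 7

7


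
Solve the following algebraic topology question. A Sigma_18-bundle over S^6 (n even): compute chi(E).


chi(S^6) = 2 (n even), chi(Sigma_18) = 2 - 2*18 = -34.
chi(E) = 2 * (-34) = -68

-68


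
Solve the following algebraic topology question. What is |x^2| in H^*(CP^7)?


|x| = 2 in H^*(CP^n).
|x^2| = 2 * |x| = 2 * 2 = 4

4


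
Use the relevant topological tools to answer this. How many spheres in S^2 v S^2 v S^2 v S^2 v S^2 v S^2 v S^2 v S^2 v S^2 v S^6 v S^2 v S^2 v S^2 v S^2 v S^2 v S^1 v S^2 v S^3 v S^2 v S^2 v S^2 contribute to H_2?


For a wedge of spheres, H_k (k>0) is free on one generator per sphere of dimension k.
Spheres of dimension 2: count = 18.
b_2 = 18

18


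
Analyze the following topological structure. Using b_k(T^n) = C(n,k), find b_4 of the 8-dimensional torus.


By the Kunneth formula, b_k(T^n) = C(n,k).
b_4(T^8) = C(8,4).
C(8,4) = 8!/(4!*4!) = 70

70


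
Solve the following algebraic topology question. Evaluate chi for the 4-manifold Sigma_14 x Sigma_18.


chi(Sigma_14) = 2 - 2*14 = -26
chi(Sigma_18) = 2 - 2*18 = -34
chi(product) = (-26) * (-34) = 884

884


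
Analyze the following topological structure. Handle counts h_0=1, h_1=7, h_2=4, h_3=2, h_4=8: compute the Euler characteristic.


Handles of index k contribute (-1)^k to chi (same as CW cells).
chi = (1) + (-7) + (4) + (-2) + (8) = 4

4


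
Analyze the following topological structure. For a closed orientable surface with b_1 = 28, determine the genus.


For a closed orientable surface: b_1 = 2g.
28 = 2g
g = 28 / 2 = 14

14


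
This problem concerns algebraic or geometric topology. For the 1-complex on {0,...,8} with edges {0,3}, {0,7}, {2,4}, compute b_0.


Run DFS/union-find over 9 vertices.
V = 9, E = 3.
Number of components = 6

6


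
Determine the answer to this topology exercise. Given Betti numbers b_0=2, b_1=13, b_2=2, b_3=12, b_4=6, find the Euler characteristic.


chi = sum_k (-1)^k b_k.
= (2) + (-13) + (2) + (-12) + (6)
= -15

-15


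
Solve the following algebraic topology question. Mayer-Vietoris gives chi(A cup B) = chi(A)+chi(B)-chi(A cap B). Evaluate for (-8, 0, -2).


chi(A cup B) = chi(A) + chi(B) - chi(A cap B)
= -8 + (0) - (-2)
= -6

-6


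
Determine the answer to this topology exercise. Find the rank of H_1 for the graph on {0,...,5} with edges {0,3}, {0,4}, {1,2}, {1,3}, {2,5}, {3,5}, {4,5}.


b_1 = E - V + (number of components).
E = 7, V = 6, components = 1.
b_1 = 7 - 6 + 1 = 2

2


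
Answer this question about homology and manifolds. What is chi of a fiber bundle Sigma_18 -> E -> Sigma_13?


For a fiber bundle F -> E -> B (with CW structure): chi(E) = chi(B) * chi(F).
chi(Sigma_13) = -24, chi(Sigma_18) = -34.
chi(E) = (-24) * (-34) = 816

816


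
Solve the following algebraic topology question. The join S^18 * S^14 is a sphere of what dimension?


Join of spheres: S^m * S^n = S^{m+n+1}.
dim = 18 + 14 + 1 = 33

33


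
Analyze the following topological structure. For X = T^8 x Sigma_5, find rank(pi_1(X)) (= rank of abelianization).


pi_1(A x B) = pi_1(A) x pi_1(B); rank of abelianization = b_1.
b_1(T^8) = 8, b_1(Sigma_5) = 2*5 = 10.
b_1(product) = 8 + 10 = 18

18


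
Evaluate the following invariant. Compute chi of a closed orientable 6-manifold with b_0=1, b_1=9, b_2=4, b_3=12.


By Poincare duality b_k = b_{6-k}, so full Betti numbers: b_0=1, b_1=9, b_2=4, b_3=12, b_4=4, b_5=9, b_6=1.
chi = sum (-1)^k b_k = -20

-20


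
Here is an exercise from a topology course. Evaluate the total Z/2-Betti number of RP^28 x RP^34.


dim H^*(RP^n; Z/2) = n+1 (one Z/2 in each degree 0..n).
Total Betti number is multiplicative.
Total = (28+1) * (34+1) = 29 * 35 = 1015

1015


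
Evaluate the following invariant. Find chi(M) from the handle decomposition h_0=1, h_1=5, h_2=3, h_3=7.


Handles of index k contribute (-1)^k to chi (same as CW cells).
chi = (1) + (-5) + (3) + (-7) = -8

-8


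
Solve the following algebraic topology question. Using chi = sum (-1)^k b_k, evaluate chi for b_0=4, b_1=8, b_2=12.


chi = sum_k (-1)^k b_k.
= (4) + (-8) + (12)
= 8

8


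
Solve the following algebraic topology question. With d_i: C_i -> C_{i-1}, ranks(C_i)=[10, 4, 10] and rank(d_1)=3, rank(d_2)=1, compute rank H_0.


rank H_k = rank(ker d_k) - rank(im d_{k+1}).
rank(ker d_0) = rank(C_0) - rank(d_0) = 10 - 0 = 10.
rank(im d_{0+1}) = 3.
rank H_0 = 10 - 3 = 7

7


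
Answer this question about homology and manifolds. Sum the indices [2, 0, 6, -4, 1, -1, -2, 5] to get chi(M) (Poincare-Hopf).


Poincare-Hopf: chi(M) = sum of indices of zeros.
chi = (2) + (0) + (6) + (-4) + (1) + (-1) + (-2) + (5) = 7

7


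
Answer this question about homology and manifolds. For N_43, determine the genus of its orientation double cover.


chi(N_43) = 2 - 43 = -41.
Double cover: chi(Sigma_g) = 2 * chi(N_43) = 2*(-41) = -82.
2 - 2g = -82, so g = (2 - (-82))/2 = 84/2 = 42

42


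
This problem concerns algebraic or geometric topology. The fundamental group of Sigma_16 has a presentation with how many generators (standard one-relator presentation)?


Standard presentation: pi_1(Sigma_g) = <a_1,b_1,...,a_g,b_g | [a_1,b_1]...[a_g,b_g] = 1>.
Number of generators = 2g = 2*16 = 32

32


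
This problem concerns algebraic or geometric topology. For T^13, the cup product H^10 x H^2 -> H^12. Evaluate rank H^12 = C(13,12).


Cup product: H^p x H^q -> H^{p+q}; here p+q = 10+2 = 12.
rank H^k(T^n) = C(n,k).
C(13,12) = 13

13


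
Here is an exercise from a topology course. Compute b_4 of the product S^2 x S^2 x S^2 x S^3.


Each S^d has Poincare polynomial 1 + t^d.
The product S^2 x S^2 x S^2 x S^3 has Poincare polynomial prod(1+t^d_i).
Expanding: b_0=1, b_2=3, b_3=1, b_4=3, b_5=3, b_6=1, b_7=3, b_9=1.
b_4 = 3

3


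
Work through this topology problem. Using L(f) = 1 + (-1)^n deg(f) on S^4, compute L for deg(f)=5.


On S^4: L(f) = tr(f_0*) + (-1)^4 tr(f_4*) = 1 + (-1)^4 * deg(f).
L(f) = 1 + (-1)^4 * 5 = 1 + 5 = 6

6


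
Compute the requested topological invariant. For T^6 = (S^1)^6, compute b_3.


By the Kunneth formula, b_k(T^n) = C(n,k).
b_3(T^6) = C(6,3).
C(6,3) = 6!/(3!*3!) = 20

20


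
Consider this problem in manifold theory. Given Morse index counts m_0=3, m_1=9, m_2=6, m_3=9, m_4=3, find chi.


Morse theory: chi(M) = sum_k (-1)^k m_k where m_k = #(index-k critical points).
= (3) + (-9) + (6) + (-9) + (3) = -6

-6


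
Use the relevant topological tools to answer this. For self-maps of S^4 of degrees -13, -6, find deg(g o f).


Degree is multiplicative under composition: deg(g o f) = deg(g) * deg(f).
= -6 * -13 = 78

78


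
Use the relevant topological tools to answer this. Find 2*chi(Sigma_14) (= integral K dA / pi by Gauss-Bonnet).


Gauss-Bonnet: integral K dA = 2*pi*chi(M).
chi(Sigma_14) = 2 - 2*14 = -26.
(integral K dA)/pi = 2*chi = 2*(-26) = -52

-52


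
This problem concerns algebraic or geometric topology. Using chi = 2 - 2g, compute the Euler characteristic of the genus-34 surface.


For a closed orientable surface of genus g: chi = 2 - 2g.
Here g = 34.
chi = 2 - 2*34 = 2 - 68 = -66

-66


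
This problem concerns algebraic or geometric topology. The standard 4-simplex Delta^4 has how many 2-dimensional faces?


Delta^4 has 4+1 vertices. A 2-face is a choice of 2+1 vertices.
f_2 = C(4+1, 2+1) = C(5,3) = 10

10


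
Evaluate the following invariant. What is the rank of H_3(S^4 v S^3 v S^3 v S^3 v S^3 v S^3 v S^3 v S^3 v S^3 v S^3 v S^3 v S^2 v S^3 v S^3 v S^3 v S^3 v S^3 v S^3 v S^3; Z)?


For a wedge of spheres, H_k (k>0) is free on one generator per sphere of dimension k.
Spheres of dimension 3: count = 17.
b_3 = 17

17


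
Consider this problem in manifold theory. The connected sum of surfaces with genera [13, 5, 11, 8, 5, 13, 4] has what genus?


Genus is additive under connected sum of orientable surfaces.
g = 13 + 5 + 11 + 8 + 5 + 13 + 4 = 59

59


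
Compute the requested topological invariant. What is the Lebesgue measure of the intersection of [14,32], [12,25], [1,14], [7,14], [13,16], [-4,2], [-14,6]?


Intersection = [max(a_i), min(b_i)] = [14, 2].
Since 14 > 2, the intersection is empty.
Length = 0

0


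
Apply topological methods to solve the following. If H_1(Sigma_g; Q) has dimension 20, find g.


For a closed orientable surface: b_1 = 2g.
20 = 2g
g = 20 / 2 = 10

10


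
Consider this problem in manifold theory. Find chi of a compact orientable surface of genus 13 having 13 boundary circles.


For a compact orientable surface with genus g and b boundary components: chi = 2 - 2g - b.
chi = 2 - 2*13 - 13 = 2 - 26 - 13 = -37

-37


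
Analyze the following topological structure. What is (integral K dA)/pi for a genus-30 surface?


Gauss-Bonnet: integral K dA = 2*pi*chi(M).
chi(Sigma_30) = 2 - 2*30 = -58.
(integral K dA)/pi = 2*chi = 2*(-58) = -116

-116


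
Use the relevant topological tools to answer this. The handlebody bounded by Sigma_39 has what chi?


A genus-g handlebody deformation retracts to a wedge of g circles.
chi(vee_g S^1) = 1 - g.
chi(H_39) = 1 - 39 = -38

-38


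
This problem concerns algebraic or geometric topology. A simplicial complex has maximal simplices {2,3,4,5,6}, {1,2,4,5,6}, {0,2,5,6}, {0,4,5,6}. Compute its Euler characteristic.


Enumerate all faces; f-vector: f_0=7, f_1=18, f_2=21, f_3=11, f_4=2.
chi = sum (-1)^k f_k = 1

1


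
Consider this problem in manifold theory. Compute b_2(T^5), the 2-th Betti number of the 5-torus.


By the Kunneth formula, b_k(T^n) = C(n,k).
b_2(T^5) = C(5,2).
C(5,2) = 5!/(2!*3!) = 10

10


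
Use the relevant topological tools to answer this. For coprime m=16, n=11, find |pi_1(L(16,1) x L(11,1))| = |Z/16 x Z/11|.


pi_1(X x Y) = pi_1(X) x pi_1(Y).
pi_1(L(16,1)) = Z/16, pi_1(L(11,1)) = Z/11.
|Z/16 x Z/11| = 16 * 11 = 176

176


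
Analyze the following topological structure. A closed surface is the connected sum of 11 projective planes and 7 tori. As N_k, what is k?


Since a >= 1, the sum is non-orientable; each T^2 can be replaced by RP^2 # RP^2 (since T^2#RP^2 = 3RP^2).
Total crosscaps k = 11 + 2*7 = 25.
Check via chi: chi = 11*1 + 7*0 - (11+7-1)*2 = -23 = 2 - k = -23. Consistent.

25


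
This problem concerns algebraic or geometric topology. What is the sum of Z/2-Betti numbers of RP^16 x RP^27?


dim H^*(RP^n; Z/2) = n+1 (one Z/2 in each degree 0..n).
Total Betti number is multiplicative.
Total = (16+1) * (27+1) = 17 * 28 = 476

476


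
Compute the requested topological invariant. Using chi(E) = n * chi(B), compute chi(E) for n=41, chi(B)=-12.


For a finite covering: chi(E) = (number of sheets) * chi(B).
chi(E) = 41 * (-12) = -492

-492


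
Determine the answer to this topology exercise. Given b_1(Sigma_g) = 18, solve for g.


For a closed orientable surface: b_1 = 2g.
18 = 2g
g = 18 / 2 = 9

9


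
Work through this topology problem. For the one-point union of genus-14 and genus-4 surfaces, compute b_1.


For a wedge: H_1(A v B) = H_1(A) + H_1(B).
b_1(Sigma_14) = 28, b_1(Sigma_4) = 8.
b_1 = 28 + 8 = 36

36


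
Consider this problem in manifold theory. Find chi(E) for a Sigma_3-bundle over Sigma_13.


For a fiber bundle F -> E -> B (with CW structure): chi(E) = chi(B) * chi(F).
chi(Sigma_13) = -24, chi(Sigma_3) = -4.
chi(E) = (-24) * (-4) = 96

96


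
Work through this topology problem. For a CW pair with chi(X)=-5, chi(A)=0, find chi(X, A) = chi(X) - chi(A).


Relative Euler characteristic: chi(X, A) = chi(X) - chi(A).
= -5 - (0) = -5

-5


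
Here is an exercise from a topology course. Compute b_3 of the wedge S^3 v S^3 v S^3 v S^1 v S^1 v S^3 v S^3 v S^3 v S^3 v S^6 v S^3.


For a wedge of spheres, H_k (k>0) is free on one generator per sphere of dimension k.
Spheres of dimension 3: count = 8.
b_3 = 8

8


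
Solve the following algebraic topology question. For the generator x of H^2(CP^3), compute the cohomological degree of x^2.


|x| = 2 in H^*(CP^n).
|x^2| = 2 * |x| = 2 * 2 = 4

4


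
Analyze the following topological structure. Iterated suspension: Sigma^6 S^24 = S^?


Each suspension raises dimension by 1: Sigma S^n = S^{n+1}.
Sigma^6 S^24 = S^{24+6} = S^30

30


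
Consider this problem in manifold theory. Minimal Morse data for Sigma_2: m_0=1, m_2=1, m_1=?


A perfect Morse function has m_k = b_k.
For Sigma_2: b_0=1, b_1=2g=4, b_2=1.
Saddles m_1 = 2g = 4

4


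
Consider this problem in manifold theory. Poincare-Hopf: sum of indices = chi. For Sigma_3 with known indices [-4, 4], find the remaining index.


Poincare-Hopf: sum of indices = chi(M).
chi(Sigma_3) = 2 - 2*3 = -4.
Sum of known indices = 0.
x = chi - (sum known) = -4 - (0) = -4

-4


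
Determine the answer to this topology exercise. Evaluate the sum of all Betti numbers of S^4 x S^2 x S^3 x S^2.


Total Betti number is multiplicative under products.
Each S^d (d>=1) has total Betti number 2.
There are 4 sphere factors.
Total = 2^4 = 16

16


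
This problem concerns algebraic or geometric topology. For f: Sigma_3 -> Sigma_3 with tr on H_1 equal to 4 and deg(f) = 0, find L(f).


L(f) = tr(f_0*) - tr(f_1*) + tr(f_2*).
= 1 - (4) + (0)
= -3

-3


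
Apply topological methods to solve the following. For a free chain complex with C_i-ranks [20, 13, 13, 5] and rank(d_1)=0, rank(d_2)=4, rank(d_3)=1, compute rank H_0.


rank H_k = rank(ker d_k) - rank(im d_{k+1}).
rank(ker d_0) = rank(C_0) - rank(d_0) = 20 - 0 = 20.
rank(im d_{0+1}) = 0.
rank H_0 = 20 - 0 = 20

20


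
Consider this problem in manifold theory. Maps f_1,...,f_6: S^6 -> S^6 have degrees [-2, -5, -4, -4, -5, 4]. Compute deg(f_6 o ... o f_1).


Degree is multiplicative: deg(composition) = product of degrees.
= (-2) * (-5) * (-4) * (-4) * (-5) * (4) = -3200

-3200


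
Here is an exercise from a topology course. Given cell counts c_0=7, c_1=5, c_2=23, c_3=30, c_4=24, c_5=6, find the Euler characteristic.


chi = sum_k (-1)^k c_k.
= (-1)^0*7 + (-1)^1*5 + (-1)^2*23 + (-1)^3*30 + (-1)^4*24 + (-1)^5*6
= (7) + (-5) + (23) + (-30) + (24) + (-6)
= 13

13


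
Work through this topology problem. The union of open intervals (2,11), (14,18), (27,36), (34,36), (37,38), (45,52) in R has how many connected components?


Sort and merge overlapping open intervals.
Merged: (2,11), (14,18), (27,36), (37,38), (45,52).
Number of components = 5

5


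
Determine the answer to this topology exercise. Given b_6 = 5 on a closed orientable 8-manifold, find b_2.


Poincare duality for closed orientable n-manifolds: b_k = b_{n-k}.
Here n = 8, so b_2 = b_6 = 5

5


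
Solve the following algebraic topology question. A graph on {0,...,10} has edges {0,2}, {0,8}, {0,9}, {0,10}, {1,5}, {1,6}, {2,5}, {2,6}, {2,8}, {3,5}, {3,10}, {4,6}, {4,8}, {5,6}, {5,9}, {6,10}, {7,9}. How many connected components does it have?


Run DFS/union-find over 11 vertices.
V = 11, E = 17.
Number of components = 1

1


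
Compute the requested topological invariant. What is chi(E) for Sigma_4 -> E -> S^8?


chi(S^8) = 2 (n even), chi(Sigma_4) = 2 - 2*4 = -6.
chi(E) = 2 * (-6) = -12

-12


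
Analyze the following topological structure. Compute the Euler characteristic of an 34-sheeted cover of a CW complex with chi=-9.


For a finite covering: chi(E) = (number of sheets) * chi(B).
chi(E) = 34 * (-9) = -306

-306


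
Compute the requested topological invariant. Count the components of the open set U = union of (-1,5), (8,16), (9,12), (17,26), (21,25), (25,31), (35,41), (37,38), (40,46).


Sort and merge overlapping open intervals.
Merged: (-1,5), (8,16), (17,31), (35,46).
Number of components = 4

4


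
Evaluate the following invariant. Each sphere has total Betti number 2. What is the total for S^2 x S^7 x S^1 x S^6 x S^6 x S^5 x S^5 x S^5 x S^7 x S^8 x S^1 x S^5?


Total Betti number is multiplicative under products.
Each S^d (d>=1) has total Betti number 2.
There are 12 sphere factors.
Total = 2^12 = 4096

4096


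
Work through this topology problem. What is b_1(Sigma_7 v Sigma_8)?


For a wedge: H_1(A v B) = H_1(A) + H_1(B).
b_1(Sigma_7) = 14, b_1(Sigma_8) = 16.
b_1 = 14 + 16 = 30

30


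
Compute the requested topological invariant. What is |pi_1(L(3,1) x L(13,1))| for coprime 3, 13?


pi_1(X x Y) = pi_1(X) x pi_1(Y).
pi_1(L(3,1)) = Z/3, pi_1(L(13,1)) = Z/13.
|Z/3 x Z/13| = 3 * 13 = 39

39


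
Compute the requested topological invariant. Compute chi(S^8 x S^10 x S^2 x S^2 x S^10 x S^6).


chi is multiplicative: chi(X x Y) = chi(X) chi(Y).
Each even-dim sphere has chi = 2. There are 6 factors.
chi = 2^6 = 64

64


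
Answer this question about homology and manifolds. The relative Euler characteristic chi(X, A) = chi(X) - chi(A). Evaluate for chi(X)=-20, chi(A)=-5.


Relative Euler characteristic: chi(X, A) = chi(X) - chi(A).
= -20 - (-5) = -15

-15


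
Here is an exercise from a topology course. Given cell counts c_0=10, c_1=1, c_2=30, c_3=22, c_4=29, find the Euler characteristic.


chi = sum_k (-1)^k c_k.
= (-1)^0*10 + (-1)^1*1 + (-1)^2*30 + (-1)^3*22 + (-1)^4*29
= (10) + (-1) + (30) + (-22) + (29)
= 46

46


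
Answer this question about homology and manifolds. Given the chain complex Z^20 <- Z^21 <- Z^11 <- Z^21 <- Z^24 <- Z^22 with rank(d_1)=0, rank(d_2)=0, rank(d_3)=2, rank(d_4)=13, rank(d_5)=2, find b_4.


rank H_k = rank(ker d_k) - rank(im d_{k+1}).
rank(ker d_4) = rank(C_4) - rank(d_4) = 24 - 13 = 11.
rank(im d_{4+1}) = 2.
rank H_4 = 11 - 2 = 9

9


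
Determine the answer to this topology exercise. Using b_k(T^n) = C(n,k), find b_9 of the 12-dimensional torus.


By the Kunneth formula, b_k(T^n) = C(n,k).
b_9(T^12) = C(12,9).
C(12,9) = 12!/(9!*3!) = 220

220


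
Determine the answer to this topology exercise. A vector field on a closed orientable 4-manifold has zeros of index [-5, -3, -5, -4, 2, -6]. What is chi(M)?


Poincare-Hopf: chi(M) = sum of indices of zeros.
chi = (-5) + (-3) + (-5) + (-4) + (2) + (-6) = -21

-21


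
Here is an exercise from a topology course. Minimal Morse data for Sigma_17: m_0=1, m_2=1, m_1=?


A perfect Morse function has m_k = b_k.
For Sigma_17: b_0=1, b_1=2g=34, b_2=1.
Saddles m_1 = 2g = 34

34


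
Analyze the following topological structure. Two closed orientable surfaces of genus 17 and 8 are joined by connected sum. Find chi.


chi(Sigma_17) = 2 - 2*17 = -32
chi(Sigma_8) = 2 - 2*8 = -14
For surfaces: chi(A#B) = chi(A) + chi(B) - 2.
chi = -32 + -14 - 2 = -48

-48


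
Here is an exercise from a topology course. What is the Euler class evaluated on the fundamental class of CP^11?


For any closed oriented manifold, <e(TM),[M]> = chi(M).
chi(CP^11) = 11+1 = 12

12


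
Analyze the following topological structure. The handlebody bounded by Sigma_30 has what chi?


A genus-g handlebody deformation retracts to a wedge of g circles.
chi(vee_g S^1) = 1 - g.
chi(H_30) = 1 - 30 = -29

-29


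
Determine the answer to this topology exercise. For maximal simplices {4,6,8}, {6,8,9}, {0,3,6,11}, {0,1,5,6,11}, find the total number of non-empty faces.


Each maximal simplex on m vertices has 2^m - 1 nonempty faces.
Take the union (dedupe shared faces).
Total distinct faces = 49

49


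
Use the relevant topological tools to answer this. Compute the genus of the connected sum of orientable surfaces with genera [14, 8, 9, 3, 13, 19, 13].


Genus is additive under connected sum of orientable surfaces.
g = 14 + 8 + 9 + 3 + 13 + 19 + 13 = 79

79


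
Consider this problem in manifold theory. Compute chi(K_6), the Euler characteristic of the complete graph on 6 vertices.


K_6: V = 6, E = C(6,2) = 15.
chi = V - E = 6 - 15 = -9

-9


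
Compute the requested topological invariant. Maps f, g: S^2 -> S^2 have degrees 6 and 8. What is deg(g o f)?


Degree is multiplicative under composition: deg(g o f) = deg(g) * deg(f).
= 8 * 6 = 48

48


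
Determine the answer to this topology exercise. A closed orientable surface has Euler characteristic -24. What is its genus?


chi = 2 - 2g for closed orientable surfaces.
-24 = 2 - 2g
2g = 2 - (-24) = 26
g = 13

13


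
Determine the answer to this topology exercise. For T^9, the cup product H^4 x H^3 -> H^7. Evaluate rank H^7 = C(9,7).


Cup product: H^p x H^q -> H^{p+q}; here p+q = 4+3 = 7.
rank H^k(T^n) = C(n,k).
C(9,7) = 36

36


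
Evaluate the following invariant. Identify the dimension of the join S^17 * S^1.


Join of spheres: S^m * S^n = S^{m+n+1}.
dim = 17 + 1 + 1 = 19

19


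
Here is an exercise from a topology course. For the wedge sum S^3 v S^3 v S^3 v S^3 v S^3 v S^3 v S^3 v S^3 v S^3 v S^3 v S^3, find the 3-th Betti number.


For a wedge of spheres, H_k (k>0) is free on one generator per sphere of dimension k.
Spheres of dimension 3: count = 11.
b_3 = 11

11


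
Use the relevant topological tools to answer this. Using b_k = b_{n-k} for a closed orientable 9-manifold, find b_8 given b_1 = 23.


Poincare duality for closed orientable n-manifolds: b_k = b_{n-k}.
Here n = 9, so b_8 = b_1 = 23

23


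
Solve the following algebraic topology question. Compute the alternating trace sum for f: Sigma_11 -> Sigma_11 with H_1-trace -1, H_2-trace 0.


L(f) = tr(f_0*) - tr(f_1*) + tr(f_2*).
= 1 - (-1) + (0)
= 2

2


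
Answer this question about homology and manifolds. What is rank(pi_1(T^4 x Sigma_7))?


pi_1(A x B) = pi_1(A) x pi_1(B); rank of abelianization = b_1.
b_1(T^4) = 4, b_1(Sigma_7) = 2*7 = 14.
b_1(product) = 4 + 14 = 18

18


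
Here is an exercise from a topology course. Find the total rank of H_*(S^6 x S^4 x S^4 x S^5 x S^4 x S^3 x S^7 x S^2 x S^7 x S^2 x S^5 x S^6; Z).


Total Betti number is multiplicative under products.
Each S^d (d>=1) has total Betti number 2.
There are 12 sphere factors.
Total = 2^12 = 4096

4096


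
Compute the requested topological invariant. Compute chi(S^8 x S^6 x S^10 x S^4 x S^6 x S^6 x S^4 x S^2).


chi is multiplicative: chi(X x Y) = chi(X) chi(Y).
Each even-dim sphere has chi = 2. There are 8 factors.
chi = 2^8 = 256

256


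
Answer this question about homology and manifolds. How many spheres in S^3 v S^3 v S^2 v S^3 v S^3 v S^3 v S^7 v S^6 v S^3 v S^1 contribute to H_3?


For a wedge of spheres, H_k (k>0) is free on one generator per sphere of dimension k.
Spheres of dimension 3: count = 6.
b_3 = 6

6


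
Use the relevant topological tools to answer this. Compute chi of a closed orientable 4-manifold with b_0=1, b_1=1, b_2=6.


By Poincare duality b_k = b_{4-k}, so full Betti numbers: b_0=1, b_1=1, b_2=6, b_3=1, b_4=1.
chi = sum (-1)^k b_k = 6

6


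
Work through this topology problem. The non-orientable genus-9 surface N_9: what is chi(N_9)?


For a non-orientable closed surface with k crosscaps: chi = 2 - k.
Here k = 9.
chi = 2 - 9 = -7

-7


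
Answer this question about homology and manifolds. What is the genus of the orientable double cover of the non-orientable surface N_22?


chi(N_22) = 2 - 22 = -20.
Double cover: chi(Sigma_g) = 2 * chi(N_22) = 2*(-20) = -40.
2 - 2g = -40, so g = (2 - (-40))/2 = 42/2 = 21

21


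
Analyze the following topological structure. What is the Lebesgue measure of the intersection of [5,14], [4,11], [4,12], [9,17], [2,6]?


Intersection = [max(a_i), min(b_i)] = [9, 6].
Since 9 > 6, the intersection is empty.
Length = 0

0


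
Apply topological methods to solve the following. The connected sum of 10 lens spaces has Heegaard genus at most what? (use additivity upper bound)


Heegaard genus satisfies g(A#B) <= g(A) + g(B).
Each lens space has g = 1.
Upper bound: 10 * 1 = 10

10


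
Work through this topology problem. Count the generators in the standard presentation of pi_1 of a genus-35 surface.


Standard presentation: pi_1(Sigma_g) = <a_1,b_1,...,a_g,b_g | [a_1,b_1]...[a_g,b_g] = 1>.
Number of generators = 2g = 2*35 = 70

70


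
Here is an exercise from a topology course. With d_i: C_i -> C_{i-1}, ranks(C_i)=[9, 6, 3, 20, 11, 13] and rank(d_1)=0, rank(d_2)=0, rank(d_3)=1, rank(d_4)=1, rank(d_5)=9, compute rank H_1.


rank H_k = rank(ker d_k) - rank(im d_{k+1}).
rank(ker d_1) = rank(C_1) - rank(d_1) = 6 - 0 = 6.
rank(im d_{1+1}) = 0.
rank H_1 = 6 - 0 = 6

6


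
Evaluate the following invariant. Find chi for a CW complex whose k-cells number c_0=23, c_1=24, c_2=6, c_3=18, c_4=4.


chi = sum_k (-1)^k c_k.
= (-1)^0*23 + (-1)^1*24 + (-1)^2*6 + (-1)^3*18 + (-1)^4*4
= (23) + (-24) + (6) + (-18) + (4)
= -9

-9


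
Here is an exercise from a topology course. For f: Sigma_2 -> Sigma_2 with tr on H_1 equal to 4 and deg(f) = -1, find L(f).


L(f) = tr(f_0*) - tr(f_1*) + tr(f_2*).
= 1 - (4) + (-1)
= -4

-4


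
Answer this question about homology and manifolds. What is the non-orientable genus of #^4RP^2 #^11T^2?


Since a >= 1, the sum is non-orientable; each T^2 can be replaced by RP^2 # RP^2 (since T^2#RP^2 = 3RP^2).
Total crosscaps k = 4 + 2*11 = 26.
Check via chi: chi = 4*1 + 11*0 - (4+11-1)*2 = -24 = 2 - k = -24. Consistent.

26


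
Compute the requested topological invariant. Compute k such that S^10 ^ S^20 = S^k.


S^m ^ S^n = S^{m+n}.
k = 10 + 20 = 30

30


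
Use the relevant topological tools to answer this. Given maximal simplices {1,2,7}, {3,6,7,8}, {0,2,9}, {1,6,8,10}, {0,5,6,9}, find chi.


Enumerate all faces; f-vector: f_0=10, f_1=22, f_2=14, f_3=3.
chi = sum (-1)^k f_k = -1

-1


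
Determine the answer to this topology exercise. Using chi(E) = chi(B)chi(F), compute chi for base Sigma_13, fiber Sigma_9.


For a fiber bundle F -> E -> B (with CW structure): chi(E) = chi(B) * chi(F).
chi(Sigma_13) = -24, chi(Sigma_9) = -16.
chi(E) = (-24) * (-16) = 384

384
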